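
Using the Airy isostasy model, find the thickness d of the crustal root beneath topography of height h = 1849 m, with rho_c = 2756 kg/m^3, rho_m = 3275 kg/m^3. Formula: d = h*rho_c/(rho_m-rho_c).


rho_m - rho_c = 3275 - 2756 = 519
d = 1849 * 2756 / 519
= 5095844 / 519
= 9818.58 m

9818.58


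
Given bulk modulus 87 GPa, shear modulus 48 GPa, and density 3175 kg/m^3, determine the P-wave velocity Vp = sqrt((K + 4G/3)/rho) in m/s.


First compute the effective modulus:
K + 4G/3 = 87e9 + 4*48e9/3 = 151000000000.0 Pa
Then divide by density:
151000000000.0 / 3175 = 47559055.1181 Pa/(kg/m^3)
Take the square root:
Vp = sqrt(47559055.1181) = 6896.31 m/s

6896.31


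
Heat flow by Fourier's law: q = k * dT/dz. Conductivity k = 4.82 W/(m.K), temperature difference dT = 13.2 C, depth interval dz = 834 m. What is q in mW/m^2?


q = k * dT / dz * 1000
= 4.82 * 13.2 / 834 * 1000
= 0.076288 * 1000
= 76.2878 mW/m^2

76.2878


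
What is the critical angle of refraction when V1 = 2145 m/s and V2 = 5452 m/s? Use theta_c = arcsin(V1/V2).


V1/V2 = 2145/5452 = 0.393434
theta_c = arcsin(0.393434) = 23.1683 degrees

23.1683


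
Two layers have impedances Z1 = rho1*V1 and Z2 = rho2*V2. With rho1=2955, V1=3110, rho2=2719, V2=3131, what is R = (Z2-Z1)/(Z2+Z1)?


Z1 = 2955 * 3110 = 9190050
Z2 = 2719 * 3131 = 8513189
R = (8513189 - 9190050) / (8513189 + 9190050) = -676861 / 17703239 = -0.0382

-0.0382


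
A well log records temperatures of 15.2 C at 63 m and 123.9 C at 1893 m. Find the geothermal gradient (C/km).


dT = 123.9 - 15.2 = 108.7 C
dz = 1893 - 63 = 1830 m
gradient = dT/dz * 1000 = 108.7/1830 * 1000 = 59.3989 C/km

59.3989


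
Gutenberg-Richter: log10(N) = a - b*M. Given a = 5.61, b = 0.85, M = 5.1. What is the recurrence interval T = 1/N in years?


log10(N) = 5.61 - 0.85*5.1 = 1.275
N = 10^1.275 = 18.836491
T = 1/N = 1/18.836491 = 0.0531 years

0.0531


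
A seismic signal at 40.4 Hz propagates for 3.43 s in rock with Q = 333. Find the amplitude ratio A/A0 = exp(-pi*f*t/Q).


pi*f*t/Q = pi*40.4*3.43/333 = 1.307318
A/A0 = exp(-1.307318) = 0.270545

0.270545


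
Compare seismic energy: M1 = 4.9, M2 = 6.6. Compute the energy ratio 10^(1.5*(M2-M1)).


M2 - M1 = 6.6 - 4.9 = 1.7
1.5 * 1.7 = 2.55
ratio = 10^2.55 = 354.81

354.81


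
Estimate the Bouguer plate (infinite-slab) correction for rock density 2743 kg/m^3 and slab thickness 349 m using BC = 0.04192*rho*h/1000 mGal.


BC = 0.04192 * rho * h / 1000
= 0.04192 * 2743 * 349 / 1000
= 40.1303 mGal

40.1303


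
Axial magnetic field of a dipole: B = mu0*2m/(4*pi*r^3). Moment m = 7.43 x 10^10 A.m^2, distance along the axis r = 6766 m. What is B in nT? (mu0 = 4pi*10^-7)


m = 7.43 x 10^10 = 74300000000 A.m^2
2m = 148600000000 A.m^2
r^3 = 6766^3 = 309739063096
B = (4pi*10^-7) * 148600000000 / (4*pi * 309739063096) * 1e9
= 186736.267329 / 3892295860608.72 * 1e9
= 47.9759 nT

47.9759


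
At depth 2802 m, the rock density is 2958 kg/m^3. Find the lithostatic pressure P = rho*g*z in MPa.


P = rho * g * z / 1e6
= 2958 * 9.81 * 2802 / 1e6
= 81308379.96 / 1e6
= 81.3084 MPa

81.3084


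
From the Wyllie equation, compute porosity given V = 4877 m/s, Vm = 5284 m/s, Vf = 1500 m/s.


1/V - 1/Vm = 1/4877 - 1/5284 = 1.579e-05
1/Vf - 1/Vm = 1/1500 - 1/5284 = 0.00047742
phi = 1.579e-05 / 0.00047742 = 0.0331

0.0331


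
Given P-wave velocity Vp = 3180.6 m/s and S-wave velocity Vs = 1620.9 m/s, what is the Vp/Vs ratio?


Vp/Vs = 3180.6 / 1620.9
= 1.9622

1.9622


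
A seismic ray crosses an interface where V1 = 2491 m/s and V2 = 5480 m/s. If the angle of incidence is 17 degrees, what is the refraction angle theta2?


sin(theta1) = sin(17 deg) = 0.292372
sin(theta2) = V2/V1 * sin(theta1) = 5480/2491 * 0.292372 = 0.643194
theta2 = arcsin(0.643194) = 40.0304 degrees

40.0304


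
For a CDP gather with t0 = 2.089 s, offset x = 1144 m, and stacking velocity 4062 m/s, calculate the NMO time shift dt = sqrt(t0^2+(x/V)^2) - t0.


x/Vnmo = 1144/4062 = 0.281635
(x/Vnmo)^2 = 0.079318
t0^2 = 4.363921
sqrt(4.363921 + 0.079318) = 2.107899
dt = 2.107899 - 2.089 = 0.018899

0.018899


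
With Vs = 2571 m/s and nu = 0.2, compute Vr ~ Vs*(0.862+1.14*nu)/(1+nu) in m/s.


Numerator factor = 0.862 + 1.14*0.2 = 1.09
Denominator = 1 + 0.2 = 1.2
Vr = 2571 * 1.09 / 1.2 = 2335.32 m/s

2335.32


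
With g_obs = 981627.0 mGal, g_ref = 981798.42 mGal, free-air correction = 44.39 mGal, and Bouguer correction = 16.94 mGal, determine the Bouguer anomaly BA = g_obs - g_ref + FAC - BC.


BA = g_obs - g_ref + FAC - BC
= 981627.0 - 981798.42 + 44.39 - 16.94
= -143.97 mGal

-143.97


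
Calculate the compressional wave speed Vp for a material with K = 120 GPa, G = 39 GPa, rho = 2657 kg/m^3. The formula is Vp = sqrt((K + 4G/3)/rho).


First compute the effective modulus:
K + 4G/3 = 120e9 + 4*39e9/3 = 172000000000.0 Pa
Then divide by density:
172000000000.0 / 2657 = 64734663.1539 Pa/(kg/m^3)
Take the square root:
Vp = sqrt(64734663.1539) = 8045.79 m/s

8045.79


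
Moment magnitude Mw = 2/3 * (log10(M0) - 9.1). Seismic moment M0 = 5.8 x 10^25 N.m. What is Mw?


log10(M0) = log10(5.8 x 10^25) = 25.7634
Mw = 2/3 * (25.7634 - 9.1)
= 2/3 * 16.6634
= 11.11

11.11


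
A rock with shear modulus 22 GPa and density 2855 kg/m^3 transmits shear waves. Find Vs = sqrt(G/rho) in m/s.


Convert G to Pa: G = 22e9 Pa
Compute G/rho = 22e9 / 2855 = 7705779.3345
Vs = sqrt(7705779.3345) = 2775.93 m/s

2775.93


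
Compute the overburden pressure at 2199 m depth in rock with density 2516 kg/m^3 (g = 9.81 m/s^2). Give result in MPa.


P = rho * g * z / 1e6
= 2516 * 9.81 * 2199 / 1e6
= 54275630.04 / 1e6
= 54.2756 MPa

54.2756


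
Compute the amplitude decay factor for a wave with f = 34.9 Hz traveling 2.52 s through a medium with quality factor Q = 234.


pi*f*t/Q = pi*34.9*2.52/234 = 1.180756
A/A0 = exp(-1.180756) = 0.307047

0.307047


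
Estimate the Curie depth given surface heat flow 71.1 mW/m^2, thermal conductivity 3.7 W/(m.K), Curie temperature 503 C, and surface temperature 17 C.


T_Curie - T_surf = 503 - 17 = 486 C
Convert q to W/m^2: 71.1 mW/m^2 = 0.0711 W/m^2
d = 486 * 3.7 / 0.0711 = 25291.14 m

25291.14


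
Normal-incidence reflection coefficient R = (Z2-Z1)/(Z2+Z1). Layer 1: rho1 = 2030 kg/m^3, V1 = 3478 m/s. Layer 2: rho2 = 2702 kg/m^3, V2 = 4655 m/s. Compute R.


Z1 = 2030 * 3478 = 7060340
Z2 = 2702 * 4655 = 12577810
R = (12577810 - 7060340) / (12577810 + 7060340) = 5517470 / 19638150 = 0.281

0.281


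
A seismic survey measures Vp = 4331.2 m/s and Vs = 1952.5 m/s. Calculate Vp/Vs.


Vp/Vs = 4331.2 / 1952.5
= 2.2183

2.2183


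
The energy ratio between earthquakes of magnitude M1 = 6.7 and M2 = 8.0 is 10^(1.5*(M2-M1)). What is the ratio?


M2 - M1 = 8.0 - 6.7 = 1.3
1.5 * 1.3 = 1.95
ratio = 10^1.95 = 89.13

89.13


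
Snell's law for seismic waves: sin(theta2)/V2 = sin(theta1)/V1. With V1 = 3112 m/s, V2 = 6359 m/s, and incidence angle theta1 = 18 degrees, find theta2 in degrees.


sin(theta1) = sin(18 deg) = 0.309017
sin(theta2) = V2/V1 * sin(theta1) = 6359/3112 * 0.309017 = 0.631439
theta2 = arcsin(0.631439) = 39.1564 degrees

39.1564


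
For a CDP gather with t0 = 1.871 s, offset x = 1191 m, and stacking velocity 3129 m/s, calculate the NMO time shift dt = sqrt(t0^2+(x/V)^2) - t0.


x/Vnmo = 1191/3129 = 0.380633
(x/Vnmo)^2 = 0.144881
t0^2 = 3.500641
sqrt(3.500641 + 0.144881) = 1.909325
dt = 1.909325 - 1.871 = 0.038325

0.038325


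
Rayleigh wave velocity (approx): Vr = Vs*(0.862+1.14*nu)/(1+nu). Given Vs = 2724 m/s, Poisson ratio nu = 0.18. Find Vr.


Numerator factor = 0.862 + 1.14*0.18 = 1.0672
Denominator = 1 + 0.18 = 1.18
Vr = 2724 * 1.0672 / 1.18 = 2463.6 m/s

2463.6


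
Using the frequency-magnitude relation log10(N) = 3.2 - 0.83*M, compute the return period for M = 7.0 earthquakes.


log10(N) = 3.2 - 0.83*7.0 = -2.61
N = 10^-2.61 = 0.002455
T = 1/N = 1/0.002455 = 407.3803 years

407.3803


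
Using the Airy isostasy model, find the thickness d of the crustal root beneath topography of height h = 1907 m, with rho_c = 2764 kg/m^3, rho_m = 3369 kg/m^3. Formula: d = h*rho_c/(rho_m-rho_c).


rho_m - rho_c = 3369 - 2764 = 605
d = 1907 * 2764 / 605
= 5270948 / 605
= 8712.31 m

8712.31


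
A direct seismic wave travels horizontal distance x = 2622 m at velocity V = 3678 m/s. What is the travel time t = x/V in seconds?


t = x / V
= 2622 / 3678
= 0.7129 s

0.7129


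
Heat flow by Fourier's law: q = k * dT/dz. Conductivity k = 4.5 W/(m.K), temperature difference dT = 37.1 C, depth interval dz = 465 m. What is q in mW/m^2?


q = k * dT / dz * 1000
= 4.5 * 37.1 / 465 * 1000
= 0.359032 * 1000
= 359.0323 mW/m^2

359.0323


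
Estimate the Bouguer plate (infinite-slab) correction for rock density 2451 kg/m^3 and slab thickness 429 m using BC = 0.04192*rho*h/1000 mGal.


BC = 0.04192 * rho * h / 1000
= 0.04192 * 2451 * 429 / 1000
= 44.078 mGal

44.078


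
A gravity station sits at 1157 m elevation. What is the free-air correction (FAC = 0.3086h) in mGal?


FAC = 0.3086 * h
= 0.3086 * 1157
= 357.0502 mGal

357.0502


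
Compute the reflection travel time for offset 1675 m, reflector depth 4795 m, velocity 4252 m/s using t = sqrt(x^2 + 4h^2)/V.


x^2 + 4h^2 = 1675^2 + 4*4795^2 = 2805625 + 91968100 = 94773725
sqrt(94773725) = 9735.1798
t = 9735.1798 / 4252 = 2.2896 s

2.2896


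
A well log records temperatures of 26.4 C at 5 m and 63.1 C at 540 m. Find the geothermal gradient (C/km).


dT = 63.1 - 26.4 = 36.7 C
dz = 540 - 5 = 535 m
gradient = dT/dz * 1000 = 36.7/535 * 1000 = 68.5981 C/km

68.5981


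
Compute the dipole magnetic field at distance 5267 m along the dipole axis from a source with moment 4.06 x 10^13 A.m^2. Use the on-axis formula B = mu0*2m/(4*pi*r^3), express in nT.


m = 4.06 x 10^13 = 40600000000000 A.m^2
2m = 81200000000000 A.m^2
r^3 = 5267^3 = 146113369163
B = (4pi*10^-7) * 81200000000000 / (4*pi * 146113369163) * 1e9
= 102038929.388596 / 1836114748614.94 * 1e9
= 55573.2856 nT

55573.2856


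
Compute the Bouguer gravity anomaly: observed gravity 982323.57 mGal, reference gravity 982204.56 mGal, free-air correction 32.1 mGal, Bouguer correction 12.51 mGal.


BA = g_obs - g_ref + FAC - BC
= 982323.57 - 982204.56 + 32.1 - 12.51
= 138.6 mGal

138.6


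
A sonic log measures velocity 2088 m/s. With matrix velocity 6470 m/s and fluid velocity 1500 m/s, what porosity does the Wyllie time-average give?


1/V - 1/Vm = 1/2088 - 1/6470 = 0.00032437
1/Vf - 1/Vm = 1/1500 - 1/6470 = 0.00051211
phi = 0.00032437 / 0.00051211 = 0.6334

0.6334


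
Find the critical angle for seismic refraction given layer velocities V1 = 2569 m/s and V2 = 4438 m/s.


V1/V2 = 2569/4438 = 0.578864
theta_c = arcsin(0.578864) = 35.3707 degrees

35.3707


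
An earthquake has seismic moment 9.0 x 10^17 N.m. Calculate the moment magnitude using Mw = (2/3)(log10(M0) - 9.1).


log10(M0) = log10(9.0 x 10^17) = 17.9542
Mw = 2/3 * (17.9542 - 9.1)
= 2/3 * 8.8542
= 5.9

5.9


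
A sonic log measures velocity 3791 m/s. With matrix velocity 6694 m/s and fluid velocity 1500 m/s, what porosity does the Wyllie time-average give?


1/V - 1/Vm = 1/3791 - 1/6694 = 0.0001144
1/Vf - 1/Vm = 1/1500 - 1/6694 = 0.00051728
phi = 0.0001144 / 0.00051728 = 0.2211

0.2211


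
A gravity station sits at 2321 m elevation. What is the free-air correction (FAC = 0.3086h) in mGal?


FAC = 0.3086 * h
= 0.3086 * 2321
= 716.2606 mGal

716.2606


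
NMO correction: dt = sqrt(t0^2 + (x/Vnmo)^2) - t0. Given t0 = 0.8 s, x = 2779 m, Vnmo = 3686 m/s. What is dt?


x/Vnmo = 2779/3686 = 0.753934
(x/Vnmo)^2 = 0.568416
t0^2 = 0.64
sqrt(0.64 + 0.568416) = 1.09928
dt = 1.09928 - 0.8 = 0.29928

0.29928


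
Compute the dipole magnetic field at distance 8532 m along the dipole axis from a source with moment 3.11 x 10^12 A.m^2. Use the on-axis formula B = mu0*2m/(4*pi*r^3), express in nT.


m = 3.11 x 10^12 = 3110000000000 A.m^2
2m = 6220000000000 A.m^2
r^3 = 8532^3 = 621087144768
B = (4pi*10^-7) * 6220000000000 / (4*pi * 621087144768) * 1e9
= 7816282.522131 / 7804811244968.84 * 1e9
= 1001.4698 nT

1001.4698


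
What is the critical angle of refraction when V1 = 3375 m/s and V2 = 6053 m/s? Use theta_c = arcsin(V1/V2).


V1/V2 = 3375/6053 = 0.557575
theta_c = arcsin(0.557575) = 33.8882 degrees

33.8882


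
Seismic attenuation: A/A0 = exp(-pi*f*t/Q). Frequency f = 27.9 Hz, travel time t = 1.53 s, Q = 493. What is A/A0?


pi*f*t/Q = pi*27.9*1.53/493 = 0.272019
A/A0 = exp(-0.272019) = 0.76184

0.76184


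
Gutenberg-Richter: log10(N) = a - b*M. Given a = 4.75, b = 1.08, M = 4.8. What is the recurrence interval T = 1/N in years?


log10(N) = 4.75 - 1.08*4.8 = -0.434
N = 10^-0.434 = 0.368129
T = 1/N = 1/0.368129 = 2.7164 years

2.7164


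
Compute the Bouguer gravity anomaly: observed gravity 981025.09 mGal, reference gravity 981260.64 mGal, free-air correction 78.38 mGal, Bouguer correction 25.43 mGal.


BA = g_obs - g_ref + FAC - BC
= 981025.09 - 981260.64 + 78.38 - 25.43
= -182.6 mGal

-182.6


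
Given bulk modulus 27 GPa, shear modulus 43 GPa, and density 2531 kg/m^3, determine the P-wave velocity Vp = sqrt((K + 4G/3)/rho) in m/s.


First compute the effective modulus:
K + 4G/3 = 27e9 + 4*43e9/3 = 84333333333.33 Pa
Then divide by density:
84333333333.33 / 2531 = 33320163.3083 Pa/(kg/m^3)
Take the square root:
Vp = sqrt(33320163.3083) = 5772.36 m/s

5772.36


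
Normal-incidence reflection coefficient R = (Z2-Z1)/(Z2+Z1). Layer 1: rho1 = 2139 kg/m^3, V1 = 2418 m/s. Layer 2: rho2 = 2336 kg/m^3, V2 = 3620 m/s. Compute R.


Z1 = 2139 * 2418 = 5172102
Z2 = 2336 * 3620 = 8456320
R = (8456320 - 5172102) / (8456320 + 5172102) = 3284218 / 13628422 = 0.241

0.241


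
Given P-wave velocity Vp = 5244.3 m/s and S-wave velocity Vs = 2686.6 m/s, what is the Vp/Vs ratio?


Vp/Vs = 5244.3 / 2686.6
= 1.952

1.952


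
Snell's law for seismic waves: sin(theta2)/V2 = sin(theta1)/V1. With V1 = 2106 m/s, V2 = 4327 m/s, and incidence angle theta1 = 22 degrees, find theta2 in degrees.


sin(theta1) = sin(22 deg) = 0.374607
sin(theta2) = V2/V1 * sin(theta1) = 4327/2106 * 0.374607 = 0.769669
theta2 = arcsin(0.769669) = 50.3242 degrees

50.3242


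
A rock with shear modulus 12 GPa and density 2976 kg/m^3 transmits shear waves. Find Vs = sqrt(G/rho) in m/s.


Convert G to Pa: G = 12e9 Pa
Compute G/rho = 12e9 / 2976 = 4032258.0645
Vs = sqrt(4032258.0645) = 2008.05 m/s

2008.05


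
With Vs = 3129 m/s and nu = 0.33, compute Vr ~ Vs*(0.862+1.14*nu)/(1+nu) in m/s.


Numerator factor = 0.862 + 1.14*0.33 = 1.2382
Denominator = 1 + 0.33 = 1.33
Vr = 3129 * 1.2382 / 1.33 = 2913.03 m/s

2913.03


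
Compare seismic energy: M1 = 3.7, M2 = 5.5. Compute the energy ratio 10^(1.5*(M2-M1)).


M2 - M1 = 5.5 - 3.7 = 1.8
1.5 * 1.8 = 2.7
ratio = 10^2.7 = 501.19

501.19


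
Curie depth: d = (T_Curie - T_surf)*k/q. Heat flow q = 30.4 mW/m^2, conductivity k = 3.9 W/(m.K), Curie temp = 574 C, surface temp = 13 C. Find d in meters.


T_Curie - T_surf = 574 - 13 = 561 C
Convert q to W/m^2: 30.4 mW/m^2 = 0.0304 W/m^2
d = 561 * 3.9 / 0.0304 = 71970.39 m

71970.39


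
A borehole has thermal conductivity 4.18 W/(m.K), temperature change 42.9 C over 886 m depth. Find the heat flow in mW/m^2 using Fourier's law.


q = k * dT / dz * 1000
= 4.18 * 42.9 / 886 * 1000
= 0.202395 * 1000
= 202.395 mW/m^2

202.395


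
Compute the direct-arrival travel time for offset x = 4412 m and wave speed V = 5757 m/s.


t = x / V
= 4412 / 5757
= 0.7664 s

0.7664


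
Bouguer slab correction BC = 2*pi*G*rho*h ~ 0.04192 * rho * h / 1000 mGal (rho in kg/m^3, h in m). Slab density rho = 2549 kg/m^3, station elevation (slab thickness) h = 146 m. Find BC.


BC = 0.04192 * rho * h / 1000
= 0.04192 * 2549 * 146 / 1000
= 15.6007 mGal

15.6007


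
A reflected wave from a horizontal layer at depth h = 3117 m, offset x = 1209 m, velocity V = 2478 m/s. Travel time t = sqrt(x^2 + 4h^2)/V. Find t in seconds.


x^2 + 4h^2 = 1209^2 + 4*3117^2 = 1461681 + 38862756 = 40324437
sqrt(40324437) = 6350.1525
t = 6350.1525 / 2478 = 2.5626 s

2.5626


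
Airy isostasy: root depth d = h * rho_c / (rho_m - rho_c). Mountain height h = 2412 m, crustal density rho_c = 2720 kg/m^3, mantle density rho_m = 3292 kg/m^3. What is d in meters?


rho_m - rho_c = 3292 - 2720 = 572
d = 2412 * 2720 / 572
= 6560640 / 572
= 11469.65 m

11469.65


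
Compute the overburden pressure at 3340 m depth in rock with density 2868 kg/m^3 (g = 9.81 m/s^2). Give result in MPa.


P = rho * g * z / 1e6
= 2868 * 9.81 * 3340 / 1e6
= 93971167.2 / 1e6
= 93.9712 MPa

93.9712


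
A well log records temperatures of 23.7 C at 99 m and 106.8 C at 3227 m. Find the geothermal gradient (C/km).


dT = 106.8 - 23.7 = 83.1 C
dz = 3227 - 99 = 3128 m
gradient = dT/dz * 1000 = 83.1/3128 * 1000 = 26.5665 C/km

26.5665


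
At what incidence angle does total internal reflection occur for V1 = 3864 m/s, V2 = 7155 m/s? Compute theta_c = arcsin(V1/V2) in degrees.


V1/V2 = 3864/7155 = 0.540042
theta_c = arcsin(0.540042) = 32.6865 degrees

32.6865


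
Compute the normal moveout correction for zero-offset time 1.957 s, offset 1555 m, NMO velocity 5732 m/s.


x/Vnmo = 1555/5732 = 0.271284
(x/Vnmo)^2 = 0.073595
t0^2 = 3.829849
sqrt(3.829849 + 0.073595) = 1.975714
dt = 1.975714 - 1.957 = 0.018714

0.018714


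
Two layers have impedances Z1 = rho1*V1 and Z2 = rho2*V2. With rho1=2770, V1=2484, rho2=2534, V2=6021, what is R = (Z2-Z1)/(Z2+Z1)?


Z1 = 2770 * 2484 = 6880680
Z2 = 2534 * 6021 = 15257214
R = (15257214 - 6880680) / (15257214 + 6880680) = 8376534 / 22137894 = 0.3784

0.3784


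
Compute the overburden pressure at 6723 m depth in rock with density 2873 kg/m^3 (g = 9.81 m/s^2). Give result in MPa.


P = rho * g * z / 1e6
= 2873 * 9.81 * 6723 / 1e6
= 189481905.99 / 1e6
= 189.4819 MPa

189.4819


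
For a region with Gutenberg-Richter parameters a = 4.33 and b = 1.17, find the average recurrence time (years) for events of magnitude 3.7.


log10(N) = 4.33 - 1.17*3.7 = 0.001
N = 10^0.001 = 1.002305
T = 1/N = 1/1.002305 = 0.9977 years

0.9977


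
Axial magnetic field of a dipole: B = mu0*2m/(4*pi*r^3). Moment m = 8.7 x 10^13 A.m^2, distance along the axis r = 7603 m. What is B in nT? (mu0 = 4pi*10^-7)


m = 8.7 x 10^13 = 87000000000000 A.m^2
2m = 174000000000000 A.m^2
r^3 = 7603^3 = 439496045227
B = (4pi*10^-7) * 174000000000000 / (4*pi * 439496045227) * 1e9
= 218654848.68985 / 5522870187867.64 * 1e9
= 39590.7999 nT

39590.7999


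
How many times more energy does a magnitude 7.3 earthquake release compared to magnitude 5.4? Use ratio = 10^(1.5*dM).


M2 - M1 = 7.3 - 5.4 = 1.9
1.5 * 1.9 = 2.85
ratio = 10^2.85 = 707.95

707.95


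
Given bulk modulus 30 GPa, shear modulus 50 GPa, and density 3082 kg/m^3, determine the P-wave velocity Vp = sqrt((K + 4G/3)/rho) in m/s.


First compute the effective modulus:
K + 4G/3 = 30e9 + 4*50e9/3 = 96666666666.67 Pa
Then divide by density:
96666666666.67 / 3082 = 31364914.5576 Pa/(kg/m^3)
Take the square root:
Vp = sqrt(31364914.5576) = 5600.44 m/s

5600.44


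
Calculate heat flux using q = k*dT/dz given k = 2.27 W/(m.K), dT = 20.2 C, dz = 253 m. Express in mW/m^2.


q = k * dT / dz * 1000
= 2.27 * 20.2 / 253 * 1000
= 0.181241 * 1000
= 181.2411 mW/m^2

181.2411


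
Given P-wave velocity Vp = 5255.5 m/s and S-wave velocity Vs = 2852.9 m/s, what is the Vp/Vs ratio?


Vp/Vs = 5255.5 / 2852.9
= 1.8422

1.8422


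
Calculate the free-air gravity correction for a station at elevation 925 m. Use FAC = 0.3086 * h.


FAC = 0.3086 * h
= 0.3086 * 925
= 285.455 mGal

285.455


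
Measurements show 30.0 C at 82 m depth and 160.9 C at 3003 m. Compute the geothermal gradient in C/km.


dT = 160.9 - 30.0 = 130.9 C
dz = 3003 - 82 = 2921 m
gradient = dT/dz * 1000 = 130.9/2921 * 1000 = 44.8134 C/km

44.8134


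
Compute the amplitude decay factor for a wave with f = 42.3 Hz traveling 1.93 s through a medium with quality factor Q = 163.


pi*f*t/Q = pi*42.3*1.93/163 = 1.573475
A/A0 = exp(-1.573475) = 0.207323

0.207323


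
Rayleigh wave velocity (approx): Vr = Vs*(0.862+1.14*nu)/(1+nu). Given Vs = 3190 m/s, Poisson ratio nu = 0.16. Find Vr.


Numerator factor = 0.862 + 1.14*0.16 = 1.0444
Denominator = 1 + 0.16 = 1.16
Vr = 3190 * 1.0444 / 1.16 = 2872.1 m/s

2872.1


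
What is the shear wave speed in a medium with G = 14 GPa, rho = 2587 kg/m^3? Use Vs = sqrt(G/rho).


Convert G to Pa: G = 14e9 Pa
Compute G/rho = 14e9 / 2587 = 5411673.7534
Vs = sqrt(5411673.7534) = 2326.3 m/s

2326.3


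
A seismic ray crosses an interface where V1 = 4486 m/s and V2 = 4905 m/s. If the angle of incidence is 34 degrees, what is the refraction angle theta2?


sin(theta1) = sin(34 deg) = 0.559193
sin(theta2) = V2/V1 * sin(theta1) = 4905/4486 * 0.559193 = 0.611422
theta2 = arcsin(0.611422) = 37.6924 degrees

37.6924


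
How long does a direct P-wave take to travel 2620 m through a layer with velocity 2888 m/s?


t = x / V
= 2620 / 2888
= 0.9072 s

0.9072


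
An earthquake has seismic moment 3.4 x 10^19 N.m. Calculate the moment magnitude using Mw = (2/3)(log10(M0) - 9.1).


log10(M0) = log10(3.4 x 10^19) = 19.5315
Mw = 2/3 * (19.5315 - 9.1)
= 2/3 * 10.4315
= 6.95

6.95


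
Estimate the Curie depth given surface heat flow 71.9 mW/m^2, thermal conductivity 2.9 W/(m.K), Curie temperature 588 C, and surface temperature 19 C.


T_Curie - T_surf = 588 - 19 = 569 C
Convert q to W/m^2: 71.9 mW/m^2 = 0.0719 W/m^2
d = 569 * 2.9 / 0.0719 = 22949.93 m

22949.93


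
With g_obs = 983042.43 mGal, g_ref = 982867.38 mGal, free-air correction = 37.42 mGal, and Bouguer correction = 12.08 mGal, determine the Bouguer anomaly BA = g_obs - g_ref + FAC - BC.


BA = g_obs - g_ref + FAC - BC
= 983042.43 - 982867.38 + 37.42 - 12.08
= 200.39 mGal

200.39


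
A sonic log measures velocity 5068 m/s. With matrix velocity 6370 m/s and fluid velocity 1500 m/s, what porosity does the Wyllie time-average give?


1/V - 1/Vm = 1/5068 - 1/6370 = 4.033e-05
1/Vf - 1/Vm = 1/1500 - 1/6370 = 0.00050968
phi = 4.033e-05 / 0.00050968 = 0.0791

0.0791


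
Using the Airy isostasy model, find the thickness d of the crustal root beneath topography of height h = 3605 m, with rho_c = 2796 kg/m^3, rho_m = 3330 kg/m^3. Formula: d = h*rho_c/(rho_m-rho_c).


rho_m - rho_c = 3330 - 2796 = 534
d = 3605 * 2796 / 534
= 10079580 / 534
= 18875.62 m

18875.62


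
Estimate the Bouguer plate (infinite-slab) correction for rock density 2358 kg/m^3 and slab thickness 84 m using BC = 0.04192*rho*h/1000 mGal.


BC = 0.04192 * rho * h / 1000
= 0.04192 * 2358 * 84 / 1000
= 8.3032 mGal

8.3032


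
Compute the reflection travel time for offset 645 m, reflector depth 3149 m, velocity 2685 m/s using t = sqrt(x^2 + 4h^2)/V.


x^2 + 4h^2 = 645^2 + 4*3149^2 = 416025 + 39664804 = 40080829
sqrt(40080829) = 6330.9422
t = 6330.9422 / 2685 = 2.3579 s

2.3579


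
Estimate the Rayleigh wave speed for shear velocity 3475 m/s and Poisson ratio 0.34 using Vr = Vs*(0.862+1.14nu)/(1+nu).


Numerator factor = 0.862 + 1.14*0.34 = 1.2496
Denominator = 1 + 0.34 = 1.34
Vr = 3475 * 1.2496 / 1.34 = 3240.57 m/s

3240.57


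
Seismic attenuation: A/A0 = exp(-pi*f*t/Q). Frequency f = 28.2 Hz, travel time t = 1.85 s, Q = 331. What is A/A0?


pi*f*t/Q = pi*28.2*1.85/331 = 0.495157
A/A0 = exp(-0.495157) = 0.609475

0.609475


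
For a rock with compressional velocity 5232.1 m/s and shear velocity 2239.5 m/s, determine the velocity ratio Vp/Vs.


Vp/Vs = 5232.1 / 2239.5
= 2.3363

2.3363


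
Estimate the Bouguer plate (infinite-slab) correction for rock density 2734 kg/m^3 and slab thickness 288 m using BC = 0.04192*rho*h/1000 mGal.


BC = 0.04192 * rho * h / 1000
= 0.04192 * 2734 * 288 / 1000
= 33.0075 mGal

33.0075


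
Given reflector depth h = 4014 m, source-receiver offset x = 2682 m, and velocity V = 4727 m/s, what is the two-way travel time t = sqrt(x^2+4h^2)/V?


x^2 + 4h^2 = 2682^2 + 4*4014^2 = 7193124 + 64448784 = 71641908
sqrt(71641908) = 8464.1543
t = 8464.1543 / 4727 = 1.7906 s

1.7906


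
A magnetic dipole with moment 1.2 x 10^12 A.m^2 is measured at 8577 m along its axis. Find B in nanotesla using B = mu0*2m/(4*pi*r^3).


m = 1.2 x 10^12 = 1200000000000 A.m^2
2m = 2400000000000 A.m^2
r^3 = 8577^3 = 630966396033
B = (4pi*10^-7) * 2400000000000 / (4*pi * 630966396033) * 1e9
= 3015928.947446 / 7928957577757.2 * 1e9
= 380.3689 nT

380.3689


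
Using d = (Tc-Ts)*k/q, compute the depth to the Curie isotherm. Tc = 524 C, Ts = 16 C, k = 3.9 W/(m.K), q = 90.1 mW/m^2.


T_Curie - T_surf = 524 - 16 = 508 C
Convert q to W/m^2: 90.1 mW/m^2 = 0.0901 W/m^2
d = 508 * 3.9 / 0.0901 = 21988.9 m

21988.9


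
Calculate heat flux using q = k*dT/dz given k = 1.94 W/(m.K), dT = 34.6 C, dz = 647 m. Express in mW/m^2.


q = k * dT / dz * 1000
= 1.94 * 34.6 / 647 * 1000
= 0.103747 * 1000
= 103.7465 mW/m^2

103.7465


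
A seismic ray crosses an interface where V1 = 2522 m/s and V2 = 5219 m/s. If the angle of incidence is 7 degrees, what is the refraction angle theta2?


sin(theta1) = sin(7 deg) = 0.121869
sin(theta2) = V2/V1 * sin(theta1) = 5219/2522 * 0.121869 = 0.252195
theta2 = arcsin(0.252195) = 14.6074 degrees

14.6074


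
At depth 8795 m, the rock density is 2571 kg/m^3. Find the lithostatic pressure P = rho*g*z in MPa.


P = rho * g * z / 1e6
= 2571 * 9.81 * 8795 / 1e6
= 221823180.45 / 1e6
= 221.8232 MPa

221.8232


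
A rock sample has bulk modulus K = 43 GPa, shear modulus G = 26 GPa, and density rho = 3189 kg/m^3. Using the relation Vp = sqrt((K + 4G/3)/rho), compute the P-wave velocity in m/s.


First compute the effective modulus:
K + 4G/3 = 43e9 + 4*26e9/3 = 77666666666.67 Pa
Then divide by density:
77666666666.67 / 3189 = 24354552.1062 Pa/(kg/m^3)
Take the square root:
Vp = sqrt(24354552.1062) = 4935.03 m/s

4935.03


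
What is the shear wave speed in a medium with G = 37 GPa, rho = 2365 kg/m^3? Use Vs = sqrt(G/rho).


Convert G to Pa: G = 37e9 Pa
Compute G/rho = 37e9 / 2365 = 15644820.296
Vs = sqrt(15644820.296) = 3955.35 m/s

3955.35


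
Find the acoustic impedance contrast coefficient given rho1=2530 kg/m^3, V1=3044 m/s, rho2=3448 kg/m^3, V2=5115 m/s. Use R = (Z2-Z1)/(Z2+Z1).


Z1 = 2530 * 3044 = 7701320
Z2 = 3448 * 5115 = 17636520
R = (17636520 - 7701320) / (17636520 + 7701320) = 9935200 / 25337840 = 0.3921

0.3921


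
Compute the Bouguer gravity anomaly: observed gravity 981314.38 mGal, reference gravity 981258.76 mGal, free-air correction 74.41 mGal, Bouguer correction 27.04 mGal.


BA = g_obs - g_ref + FAC - BC
= 981314.38 - 981258.76 + 74.41 - 27.04
= 102.99 mGal

102.99


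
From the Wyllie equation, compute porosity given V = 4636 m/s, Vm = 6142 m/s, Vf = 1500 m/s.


1/V - 1/Vm = 1/4636 - 1/6142 = 5.289e-05
1/Vf - 1/Vm = 1/1500 - 1/6142 = 0.00050385
phi = 5.289e-05 / 0.00050385 = 0.105

0.105


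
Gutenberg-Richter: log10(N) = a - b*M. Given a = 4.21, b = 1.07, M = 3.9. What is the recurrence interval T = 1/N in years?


log10(N) = 4.21 - 1.07*3.9 = 0.037
N = 10^0.037 = 1.08893
T = 1/N = 1/1.08893 = 0.9183 years

0.9183


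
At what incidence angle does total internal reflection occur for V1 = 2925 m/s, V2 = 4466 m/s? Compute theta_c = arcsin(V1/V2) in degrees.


V1/V2 = 2925/4466 = 0.654948
theta_c = arcsin(0.654948) = 40.9157 degrees

40.9157


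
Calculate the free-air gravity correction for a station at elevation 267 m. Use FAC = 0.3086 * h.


FAC = 0.3086 * h
= 0.3086 * 267
= 82.3962 mGal

82.3962


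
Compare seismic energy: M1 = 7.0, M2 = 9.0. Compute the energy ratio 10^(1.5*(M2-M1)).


M2 - M1 = 9.0 - 7.0 = 2.0
1.5 * 2.0 = 3.0
ratio = 10^3.0 = 1000.0

1000.0


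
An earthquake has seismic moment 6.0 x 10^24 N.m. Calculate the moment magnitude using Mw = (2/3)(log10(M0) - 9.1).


log10(M0) = log10(6.0 x 10^24) = 24.7782
Mw = 2/3 * (24.7782 - 9.1)
= 2/3 * 15.6782
= 10.45

10.45


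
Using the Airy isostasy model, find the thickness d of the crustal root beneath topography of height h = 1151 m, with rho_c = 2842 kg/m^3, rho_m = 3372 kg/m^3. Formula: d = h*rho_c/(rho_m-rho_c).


rho_m - rho_c = 3372 - 2842 = 530
d = 1151 * 2842 / 530
= 3271142 / 530
= 6171.97 m

6171.97


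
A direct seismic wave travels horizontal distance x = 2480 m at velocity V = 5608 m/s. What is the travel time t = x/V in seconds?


t = x / V
= 2480 / 5608
= 0.4422 s

0.4422


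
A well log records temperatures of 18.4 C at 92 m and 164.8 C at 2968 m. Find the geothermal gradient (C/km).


dT = 164.8 - 18.4 = 146.4 C
dz = 2968 - 92 = 2876 m
gradient = dT/dz * 1000 = 146.4/2876 * 1000 = 50.904 C/km

50.904


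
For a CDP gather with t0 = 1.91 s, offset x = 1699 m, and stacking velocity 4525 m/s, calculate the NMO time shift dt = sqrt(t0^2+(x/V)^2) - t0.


x/Vnmo = 1699/4525 = 0.37547
(x/Vnmo)^2 = 0.140977
t0^2 = 3.6481
sqrt(3.6481 + 0.140977) = 1.946555
dt = 1.946555 - 1.91 = 0.036555

0.036555


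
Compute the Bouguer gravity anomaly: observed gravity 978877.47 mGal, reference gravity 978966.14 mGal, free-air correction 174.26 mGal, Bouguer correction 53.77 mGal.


BA = g_obs - g_ref + FAC - BC
= 978877.47 - 978966.14 + 174.26 - 53.77
= 31.82 mGal

31.82


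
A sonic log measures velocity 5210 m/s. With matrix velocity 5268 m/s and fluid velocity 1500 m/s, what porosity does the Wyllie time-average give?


1/V - 1/Vm = 1/5210 - 1/5268 = 2.11e-06
1/Vf - 1/Vm = 1/1500 - 1/5268 = 0.00047684
phi = 2.11e-06 / 0.00047684 = 0.0044

0.0044


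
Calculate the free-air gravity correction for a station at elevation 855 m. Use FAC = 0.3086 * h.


FAC = 0.3086 * h
= 0.3086 * 855
= 263.853 mGal

263.853


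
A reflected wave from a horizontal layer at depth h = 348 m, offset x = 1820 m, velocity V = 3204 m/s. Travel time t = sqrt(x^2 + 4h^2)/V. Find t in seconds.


x^2 + 4h^2 = 1820^2 + 4*348^2 = 3312400 + 484416 = 3796816
sqrt(3796816) = 1948.542
t = 1948.542 / 3204 = 0.6082 s

0.6082


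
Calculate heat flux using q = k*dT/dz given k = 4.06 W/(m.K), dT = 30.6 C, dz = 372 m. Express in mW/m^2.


q = k * dT / dz * 1000
= 4.06 * 30.6 / 372 * 1000
= 0.333968 * 1000
= 333.9677 mW/m^2

333.9677


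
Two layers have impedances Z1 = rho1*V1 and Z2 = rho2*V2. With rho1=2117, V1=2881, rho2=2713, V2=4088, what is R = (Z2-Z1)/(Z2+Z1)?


Z1 = 2117 * 2881 = 6099077
Z2 = 2713 * 4088 = 11090744
R = (11090744 - 6099077) / (11090744 + 6099077) = 4991667 / 17189821 = 0.2904

0.2904


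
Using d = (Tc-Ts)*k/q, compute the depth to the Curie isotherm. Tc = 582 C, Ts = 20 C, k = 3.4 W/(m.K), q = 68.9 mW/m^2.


T_Curie - T_surf = 582 - 20 = 562 C
Convert q to W/m^2: 68.9 mW/m^2 = 0.0689 W/m^2
d = 562 * 3.4 / 0.0689 = 27732.95 m

27732.95


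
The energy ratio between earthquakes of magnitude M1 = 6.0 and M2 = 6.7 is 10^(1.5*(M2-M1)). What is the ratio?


M2 - M1 = 6.7 - 6.0 = 0.7
1.5 * 0.7 = 1.05
ratio = 10^1.05 = 11.22

11.22


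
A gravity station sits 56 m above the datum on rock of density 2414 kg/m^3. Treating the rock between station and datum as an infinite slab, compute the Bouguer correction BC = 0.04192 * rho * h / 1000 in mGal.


BC = 0.04192 * rho * h / 1000
= 0.04192 * 2414 * 56 / 1000
= 5.6669 mGal

5.6669


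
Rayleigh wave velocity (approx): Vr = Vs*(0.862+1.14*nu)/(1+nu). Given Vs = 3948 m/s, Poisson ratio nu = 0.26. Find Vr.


Numerator factor = 0.862 + 1.14*0.26 = 1.1584
Denominator = 1 + 0.26 = 1.26
Vr = 3948 * 1.1584 / 1.26 = 3629.65 m/s

3629.65


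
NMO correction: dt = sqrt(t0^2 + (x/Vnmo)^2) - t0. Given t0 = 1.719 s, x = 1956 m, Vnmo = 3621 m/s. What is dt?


x/Vnmo = 1956/3621 = 0.540182
(x/Vnmo)^2 = 0.291797
t0^2 = 2.954961
sqrt(2.954961 + 0.291797) = 1.801876
dt = 1.801876 - 1.719 = 0.082876

0.082876


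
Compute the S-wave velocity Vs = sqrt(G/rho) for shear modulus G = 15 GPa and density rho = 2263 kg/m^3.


Convert G to Pa: G = 15e9 Pa
Compute G/rho = 15e9 / 2263 = 6628369.4211
Vs = sqrt(6628369.4211) = 2574.56 m/s

2574.56


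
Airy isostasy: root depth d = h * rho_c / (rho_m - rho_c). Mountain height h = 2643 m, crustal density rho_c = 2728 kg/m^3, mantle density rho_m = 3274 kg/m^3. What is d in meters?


rho_m - rho_c = 3274 - 2728 = 546
d = 2643 * 2728 / 546
= 7210104 / 546
= 13205.32 m

13205.32


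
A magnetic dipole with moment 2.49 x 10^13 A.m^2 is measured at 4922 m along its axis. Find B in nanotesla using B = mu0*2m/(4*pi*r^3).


m = 2.49 x 10^13 = 24900000000000 A.m^2
2m = 49800000000000 A.m^2
r^3 = 4922^3 = 119240785448
B = (4pi*10^-7) * 49800000000000 / (4*pi * 119240785448) * 1e9
= 62580525.659509 / 1498423902286.85 * 1e9
= 41764.2334 nT

41764.2334


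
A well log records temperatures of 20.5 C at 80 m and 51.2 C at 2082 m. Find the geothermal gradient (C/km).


dT = 51.2 - 20.5 = 30.7 C
dz = 2082 - 80 = 2002 m
gradient = dT/dz * 1000 = 30.7/2002 * 1000 = 15.3347 C/km

15.3347


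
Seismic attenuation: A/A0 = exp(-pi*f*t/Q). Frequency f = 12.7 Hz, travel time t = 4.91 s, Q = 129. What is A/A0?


pi*f*t/Q = pi*12.7*4.91/129 = 1.518607
A/A0 = exp(-1.518607) = 0.219017

0.219017


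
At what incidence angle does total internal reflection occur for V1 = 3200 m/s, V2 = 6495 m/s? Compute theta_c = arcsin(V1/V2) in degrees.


V1/V2 = 3200/6495 = 0.492687
theta_c = arcsin(0.492687) = 29.5173 degrees

29.5173


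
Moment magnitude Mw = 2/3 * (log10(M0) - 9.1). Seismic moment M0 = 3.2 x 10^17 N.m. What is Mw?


log10(M0) = log10(3.2 x 10^17) = 17.5051
Mw = 2/3 * (17.5051 - 9.1)
= 2/3 * 8.4051
= 5.6

5.6


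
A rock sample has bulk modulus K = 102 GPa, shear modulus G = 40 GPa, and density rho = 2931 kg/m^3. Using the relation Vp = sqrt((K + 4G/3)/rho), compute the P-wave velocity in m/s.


First compute the effective modulus:
K + 4G/3 = 102e9 + 4*40e9/3 = 155333333333.33 Pa
Then divide by density:
155333333333.33 / 2931 = 52996701.922 Pa/(kg/m^3)
Take the square root:
Vp = sqrt(52996701.922) = 7279.88 m/s

7279.88


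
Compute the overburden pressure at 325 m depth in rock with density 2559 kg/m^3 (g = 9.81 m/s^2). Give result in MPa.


P = rho * g * z / 1e6
= 2559 * 9.81 * 325 / 1e6
= 8158731.75 / 1e6
= 8.1587 MPa

8.1587


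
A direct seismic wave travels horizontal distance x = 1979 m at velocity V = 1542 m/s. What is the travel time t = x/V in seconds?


t = x / V
= 1979 / 1542
= 1.2834 s

1.2834


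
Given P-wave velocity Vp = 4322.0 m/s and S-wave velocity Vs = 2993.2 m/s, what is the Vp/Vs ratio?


Vp/Vs = 4322.0 / 2993.2
= 1.4439

1.4439


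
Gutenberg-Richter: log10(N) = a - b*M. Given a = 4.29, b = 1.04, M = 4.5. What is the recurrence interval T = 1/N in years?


log10(N) = 4.29 - 1.04*4.5 = -0.39
N = 10^-0.39 = 0.40738
T = 1/N = 1/0.40738 = 2.4547 years

2.4547


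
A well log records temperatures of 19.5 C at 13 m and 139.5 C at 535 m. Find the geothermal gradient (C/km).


dT = 139.5 - 19.5 = 120.0 C
dz = 535 - 13 = 522 m
gradient = dT/dz * 1000 = 120.0/522 * 1000 = 229.8851 C/km

229.8851


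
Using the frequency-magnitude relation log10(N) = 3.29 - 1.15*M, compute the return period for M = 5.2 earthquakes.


log10(N) = 3.29 - 1.15*5.2 = -2.69
N = 10^-2.69 = 0.002042
T = 1/N = 1/0.002042 = 489.7788 years

489.7788


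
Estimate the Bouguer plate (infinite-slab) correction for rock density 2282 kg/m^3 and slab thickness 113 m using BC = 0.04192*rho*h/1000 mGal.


BC = 0.04192 * rho * h / 1000
= 0.04192 * 2282 * 113 / 1000
= 10.8097 mGal

10.8097


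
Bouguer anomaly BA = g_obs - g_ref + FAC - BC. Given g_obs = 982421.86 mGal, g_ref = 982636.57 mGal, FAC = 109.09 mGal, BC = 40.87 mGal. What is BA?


BA = g_obs - g_ref + FAC - BC
= 982421.86 - 982636.57 + 109.09 - 40.87
= -146.49 mGal

-146.49


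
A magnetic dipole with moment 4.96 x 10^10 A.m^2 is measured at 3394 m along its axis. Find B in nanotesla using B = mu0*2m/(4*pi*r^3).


m = 4.96 x 10^10 = 49600000000 A.m^2
2m = 99200000000 A.m^2
r^3 = 3394^3 = 39096286984
B = (4pi*10^-7) * 99200000000 / (4*pi * 39096286984) * 1e9
= 124658.396494 / 491298431886.29 * 1e9
= 253.7325 nT

253.7325


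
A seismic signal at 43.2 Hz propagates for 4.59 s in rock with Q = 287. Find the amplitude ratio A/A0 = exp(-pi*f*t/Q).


pi*f*t/Q = pi*43.2*4.59/287 = 2.170523
A/A0 = exp(-2.170523) = 0.114118

0.114118


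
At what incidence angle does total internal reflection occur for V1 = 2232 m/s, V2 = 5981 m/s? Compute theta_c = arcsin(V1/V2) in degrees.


V1/V2 = 2232/5981 = 0.373182
theta_c = arcsin(0.373182) = 21.912 degrees

21.912


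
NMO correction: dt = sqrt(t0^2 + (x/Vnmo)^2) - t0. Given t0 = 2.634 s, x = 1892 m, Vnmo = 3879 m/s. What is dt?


x/Vnmo = 1892/3879 = 0.487755
(x/Vnmo)^2 = 0.237905
t0^2 = 6.937956
sqrt(6.937956 + 0.237905) = 2.67878
dt = 2.67878 - 2.634 = 0.04478

0.04478


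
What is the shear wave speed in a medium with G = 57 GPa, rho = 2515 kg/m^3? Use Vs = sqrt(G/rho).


Convert G to Pa: G = 57e9 Pa
Compute G/rho = 57e9 / 2515 = 22664015.9046
Vs = sqrt(22664015.9046) = 4760.67 m/s

4760.67


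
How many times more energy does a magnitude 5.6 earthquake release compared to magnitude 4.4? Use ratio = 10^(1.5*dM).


M2 - M1 = 5.6 - 4.4 = 1.2
1.5 * 1.2 = 1.8
ratio = 10^1.8 = 63.1

63.1


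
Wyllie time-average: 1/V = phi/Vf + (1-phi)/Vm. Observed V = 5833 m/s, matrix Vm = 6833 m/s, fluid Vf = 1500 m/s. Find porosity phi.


1/V - 1/Vm = 1/5833 - 1/6833 = 2.509e-05
1/Vf - 1/Vm = 1/1500 - 1/6833 = 0.00052032
phi = 2.509e-05 / 0.00052032 = 0.0482

0.0482


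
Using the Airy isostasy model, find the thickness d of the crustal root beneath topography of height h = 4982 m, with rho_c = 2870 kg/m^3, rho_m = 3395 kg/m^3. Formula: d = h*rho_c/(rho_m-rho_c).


rho_m - rho_c = 3395 - 2870 = 525
d = 4982 * 2870 / 525
= 14298340 / 525
= 27234.93 m

27234.93


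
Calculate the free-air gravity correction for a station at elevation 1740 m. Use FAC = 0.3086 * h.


FAC = 0.3086 * h
= 0.3086 * 1740
= 536.964 mGal

536.964


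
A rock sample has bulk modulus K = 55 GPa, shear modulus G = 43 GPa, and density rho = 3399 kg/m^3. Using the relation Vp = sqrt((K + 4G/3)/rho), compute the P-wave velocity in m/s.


First compute the effective modulus:
K + 4G/3 = 55e9 + 4*43e9/3 = 112333333333.33 Pa
Then divide by density:
112333333333.33 / 3399 = 33048935.9616 Pa/(kg/m^3)
Take the square root:
Vp = sqrt(33048935.9616) = 5748.82 m/s

5748.82


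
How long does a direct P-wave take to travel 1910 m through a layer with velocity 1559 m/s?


t = x / V
= 1910 / 1559
= 1.2251 s

1.2251


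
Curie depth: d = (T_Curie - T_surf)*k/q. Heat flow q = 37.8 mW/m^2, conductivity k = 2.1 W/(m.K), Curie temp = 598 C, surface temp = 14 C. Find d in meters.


T_Curie - T_surf = 598 - 14 = 584 C
Convert q to W/m^2: 37.8 mW/m^2 = 0.0378 W/m^2
d = 584 * 2.1 / 0.0378 = 32444.44 m

32444.44


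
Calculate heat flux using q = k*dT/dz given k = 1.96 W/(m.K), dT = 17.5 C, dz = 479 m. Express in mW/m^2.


q = k * dT / dz * 1000
= 1.96 * 17.5 / 479 * 1000
= 0.071608 * 1000
= 71.6075 mW/m^2

71.6075


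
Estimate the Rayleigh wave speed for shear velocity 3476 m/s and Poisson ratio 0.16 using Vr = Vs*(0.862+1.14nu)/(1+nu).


Numerator factor = 0.862 + 1.14*0.16 = 1.0444
Denominator = 1 + 0.16 = 1.16
Vr = 3476 * 1.0444 / 1.16 = 3129.6 m/s

3129.6


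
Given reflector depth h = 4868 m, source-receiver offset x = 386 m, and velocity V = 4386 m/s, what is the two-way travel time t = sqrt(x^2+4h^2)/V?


x^2 + 4h^2 = 386^2 + 4*4868^2 = 148996 + 94789696 = 94938692
sqrt(94938692) = 9743.6488
t = 9743.6488 / 4386 = 2.2215 s

2.2215
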